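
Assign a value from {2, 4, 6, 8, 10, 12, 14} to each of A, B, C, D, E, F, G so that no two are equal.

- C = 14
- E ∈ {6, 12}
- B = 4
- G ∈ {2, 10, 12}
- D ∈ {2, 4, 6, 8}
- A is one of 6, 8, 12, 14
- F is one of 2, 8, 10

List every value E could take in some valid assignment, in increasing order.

B's domain is down to {4}, so B = 4. So D can't be 4.
C has just one choice, so C = 14. So A can't be 14.
No further eliminations apply; E can still be any of 6, 12.

6, 12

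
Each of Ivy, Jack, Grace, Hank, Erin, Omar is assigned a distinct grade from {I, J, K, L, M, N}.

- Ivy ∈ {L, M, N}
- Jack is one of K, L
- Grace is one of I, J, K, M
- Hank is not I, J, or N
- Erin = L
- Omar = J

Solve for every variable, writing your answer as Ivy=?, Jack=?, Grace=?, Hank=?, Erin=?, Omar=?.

Erin's domain is down to {L}, so Erin = L. Strike L from Ivy, Jack, Hank.
Omar's domain is down to {J}, so Omar = J. Remove J from Grace.
That leaves Jack = K. Eliminate K elsewhere: Grace, Hank.
Hank has just one choice, so Hank = M. Eliminate M elsewhere: Ivy, Grace.
Ivy must be N (only option left).
Grace has just one choice, so Grace = I.

Ivy=N, Jack=K, Grace=I, Hank=M, Erin=L, Omar=J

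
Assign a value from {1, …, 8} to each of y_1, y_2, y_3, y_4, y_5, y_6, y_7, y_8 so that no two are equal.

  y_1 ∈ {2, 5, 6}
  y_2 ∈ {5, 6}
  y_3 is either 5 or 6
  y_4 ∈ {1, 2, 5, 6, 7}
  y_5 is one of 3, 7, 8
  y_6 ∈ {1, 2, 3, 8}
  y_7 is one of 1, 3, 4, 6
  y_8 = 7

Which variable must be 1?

y_4

y_8 must be 7 (only option left). Eliminate 7 elsewhere: y_4, y_5.
The 7 still-open variables together cover exactly {1, 2, 3, 4, 5, 6, 8} — 7 values for 7 variables — and 4 appears only in y_7's list, so y_7 = 4.
y_2 and y_3 share exactly the 2 values {5, 6}; by pigeonhole those values go to them, so strike 5, 6 from y_1, y_4.
y_1 must be 2 (only option left). So y_4, y_6 can't be 2.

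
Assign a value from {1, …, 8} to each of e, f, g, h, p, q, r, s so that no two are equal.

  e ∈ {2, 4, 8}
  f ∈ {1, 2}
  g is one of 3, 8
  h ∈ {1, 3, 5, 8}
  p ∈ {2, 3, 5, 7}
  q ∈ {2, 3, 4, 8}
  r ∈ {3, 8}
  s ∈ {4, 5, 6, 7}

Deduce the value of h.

5

The 8 variables together cover exactly {1, 2, 3, 4, 5, 6, 7, 8} — 8 values for 8 variables — and 6 appears only in s's list, so s = 6.
The 7 still-open variables draw from only 7 values {1, 2, 3, 4, 5, 7, 8}, so each is used; only p can be 7, hence p = 7.
Among the 6 still-open variables, 5 fits only h (and all 6 values in {1, 2, 3, 4, 5, 8} must be used), so h = 5.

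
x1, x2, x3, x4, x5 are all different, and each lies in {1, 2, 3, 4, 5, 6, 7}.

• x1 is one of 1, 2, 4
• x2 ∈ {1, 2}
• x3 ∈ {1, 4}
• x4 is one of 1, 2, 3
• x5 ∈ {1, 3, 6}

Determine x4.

The 5 variables draw from only 5 values {1, 2, 3, 4, 6}, so each is used; only x5 can be 6, hence x5 = 6.
The 4 still-open variables together cover exactly {1, 2, 3, 4} — 4 values for 4 variables — and 3 appears only in x4's list, so x4 = 3.

3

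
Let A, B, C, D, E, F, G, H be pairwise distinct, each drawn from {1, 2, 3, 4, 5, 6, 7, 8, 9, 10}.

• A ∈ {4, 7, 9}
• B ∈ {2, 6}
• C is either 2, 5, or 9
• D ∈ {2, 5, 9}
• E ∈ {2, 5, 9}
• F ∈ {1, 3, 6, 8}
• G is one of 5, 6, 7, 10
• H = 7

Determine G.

10

H has just one choice, so H = 7. Strike 7 from A, G.
C, D, E between them cover only {2, 5, 9} — a naked triple. Remove those values from A, B, G.
A's domain is down to {4}, so A = 4.
B's domain is down to {6}, so B = 6. Eliminate 6 elsewhere: F, G.
So G = 10.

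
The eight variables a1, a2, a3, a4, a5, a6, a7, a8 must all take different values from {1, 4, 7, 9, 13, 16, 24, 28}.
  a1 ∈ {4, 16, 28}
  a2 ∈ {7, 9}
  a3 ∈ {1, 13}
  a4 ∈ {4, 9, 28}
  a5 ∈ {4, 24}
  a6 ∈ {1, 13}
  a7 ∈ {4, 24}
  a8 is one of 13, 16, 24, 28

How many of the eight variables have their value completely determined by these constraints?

2

The 8 variables together cover exactly {1, 4, 7, 9, 13, 16, 24, 28} — 8 values for 8 variables — and 7 appears only in a2's list, so a2 = 7.
The 7 still-open variables draw from only 7 values {1, 4, 9, 13, 16, 24, 28}, so each is used; only a4 can be 9, hence a4 = 9.
The 2 variables a3 and a6 are confined to {1, 13}, which locks those values in; drop them from a8.
The 2 variables a5 and a7 are confined to {4, 24}, which locks those values in; drop them from a1, a8.
Determined: a2=7, a4=9. The other variables each still have more than one consistent value. That makes 2.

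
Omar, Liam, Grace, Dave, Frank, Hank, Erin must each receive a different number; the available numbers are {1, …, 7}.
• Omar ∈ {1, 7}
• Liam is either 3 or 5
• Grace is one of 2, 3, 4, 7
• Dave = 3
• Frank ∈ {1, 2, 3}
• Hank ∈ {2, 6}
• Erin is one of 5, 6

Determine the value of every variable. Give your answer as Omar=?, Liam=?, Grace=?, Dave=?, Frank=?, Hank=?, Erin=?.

Dave has just one choice, so Dave = 3. So Liam, Grace, Frank can't be 3.
Liam has just one choice, so Liam = 5. Remove 5 from Erin.
Erin's domain is down to {6}, so Erin = 6. So Hank can't be 6.
Hank's domain is down to {2}, so Hank = 2. Eliminate 2 elsewhere: Grace, Frank.
Frank must be 1 (only option left). Remove 1 from Omar.
Omar's domain is down to {7}, so Omar = 7. Strike 7 from Grace.
Grace must be 4 (only option left).

Omar=7, Liam=5, Grace=4, Dave=3, Frank=1, Hank=2, Erin=6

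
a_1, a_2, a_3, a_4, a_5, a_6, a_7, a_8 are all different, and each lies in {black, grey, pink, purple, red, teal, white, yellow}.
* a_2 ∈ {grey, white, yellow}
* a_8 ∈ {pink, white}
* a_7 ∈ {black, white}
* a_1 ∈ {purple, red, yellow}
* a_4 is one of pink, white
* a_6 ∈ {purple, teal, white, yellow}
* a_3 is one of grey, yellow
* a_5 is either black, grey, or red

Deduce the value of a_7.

black

The 8 variables draw from only 8 values {black, grey, pink, purple, red, teal, white, yellow}, so each is used; only a_6 can be teal, hence a_6 = teal.
Among the 7 still-open variables, purple fits only a_1 (and all 7 values in {black, grey, pink, purple, red, white, yellow} must be used), so a_1 = purple.
The 6 still-open variables together cover exactly {black, grey, pink, red, white, yellow} — 6 values for 6 variables — and red appears only in a_5's list, so a_5 = red.
The 5 still-open variables draw from only 5 values {black, grey, pink, white, yellow}, so each is used; only a_7 can be black, hence a_7 = black.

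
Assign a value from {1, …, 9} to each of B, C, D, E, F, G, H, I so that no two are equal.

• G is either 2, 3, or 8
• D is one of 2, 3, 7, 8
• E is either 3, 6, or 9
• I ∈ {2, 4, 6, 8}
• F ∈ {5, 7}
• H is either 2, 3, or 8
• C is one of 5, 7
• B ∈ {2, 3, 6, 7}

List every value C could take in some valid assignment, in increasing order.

The 8 variables together cover exactly {2, 3, 4, 5, 6, 7, 8, 9} — 8 values for 8 variables — and 4 appears only in I's list, so I = 4.
Among the 7 still-open variables, 9 fits only E (and all 7 values in {2, 3, 5, 6, 7, 8, 9} must be used), so E = 9.
The 6 still-open variables together cover exactly {2, 3, 5, 6, 7, 8} — 6 values for 6 variables — and 6 appears only in B's list, so B = 6.
The 2 variables C and F are confined to {5, 7}, which locks those values in; drop them from D.
No further eliminations apply; C can still be any of 5, 7.

5, 7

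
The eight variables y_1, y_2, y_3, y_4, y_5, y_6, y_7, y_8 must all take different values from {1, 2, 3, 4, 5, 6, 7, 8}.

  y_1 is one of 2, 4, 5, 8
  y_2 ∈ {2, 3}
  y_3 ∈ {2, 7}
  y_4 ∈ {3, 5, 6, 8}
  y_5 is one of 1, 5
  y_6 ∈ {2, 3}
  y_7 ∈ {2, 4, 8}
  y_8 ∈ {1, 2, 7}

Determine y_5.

The 8 variables draw from only 8 values {1, 2, 3, 4, 5, 6, 7, 8}, so each is used; only y_4 can be 6, hence y_4 = 6.
y_2 and y_6 share exactly the 2 values {2, 3}; by pigeonhole those values go to them, so strike 2, 3 from y_1, y_3, y_7, y_8.
y_3's domain is down to {7}, so y_3 = 7. Remove 7 from y_8.
That leaves y_8 = 1. Remove 1 from y_5.
So y_5 = 5.

5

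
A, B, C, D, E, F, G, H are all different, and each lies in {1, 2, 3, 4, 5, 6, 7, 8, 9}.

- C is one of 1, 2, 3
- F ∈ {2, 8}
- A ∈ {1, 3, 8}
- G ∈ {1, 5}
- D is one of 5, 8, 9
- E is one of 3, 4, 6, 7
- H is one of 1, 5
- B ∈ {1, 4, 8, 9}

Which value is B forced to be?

G and H share exactly the 2 values {1, 5}; by pigeonhole those values go to them, so strike 1, 5 from A, B, C, D.
A, C, F between them cover only {2, 3, 8} — a naked triple. Remove those values from B, D, E.
That leaves D = 9. Strike 9 from B.
So B = 4.

4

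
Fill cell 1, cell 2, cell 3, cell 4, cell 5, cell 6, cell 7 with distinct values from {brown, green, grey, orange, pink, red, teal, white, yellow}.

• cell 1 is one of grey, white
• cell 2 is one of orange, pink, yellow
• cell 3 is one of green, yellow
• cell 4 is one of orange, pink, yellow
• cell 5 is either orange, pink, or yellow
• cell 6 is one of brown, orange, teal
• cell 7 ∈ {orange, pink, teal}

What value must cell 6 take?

The 3 variables cell 2, cell 4, cell 5 are confined to {orange, pink, yellow}, which locks those values in; drop them from cell 3, cell 6, cell 7.
That leaves cell 3 = green.
cell 7 must be teal (only option left). Eliminate teal elsewhere: cell 6.
So cell 6 = brown.

brown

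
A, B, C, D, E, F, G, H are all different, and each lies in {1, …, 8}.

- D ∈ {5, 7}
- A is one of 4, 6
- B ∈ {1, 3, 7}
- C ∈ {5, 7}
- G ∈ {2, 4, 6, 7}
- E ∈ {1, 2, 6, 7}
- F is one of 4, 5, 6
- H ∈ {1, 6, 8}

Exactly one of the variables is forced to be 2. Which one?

G

Among the 8 variables, 3 fits only B (and all 8 values in {1, 2, 3, 4, 5, 6, 7, 8} must be used), so B = 3.
The 7 still-open variables together cover exactly {1, 2, 4, 5, 6, 7, 8} — 7 values for 7 variables — and 8 appears only in H's list, so H = 8.
Among the 6 still-open variables, 1 fits only E (and all 6 values in {1, 2, 4, 5, 6, 7} must be used), so E = 1.
The 5 still-open variables draw from only 5 values {2, 4, 5, 6, 7}, so each is used; only G can be 2, hence G = 2.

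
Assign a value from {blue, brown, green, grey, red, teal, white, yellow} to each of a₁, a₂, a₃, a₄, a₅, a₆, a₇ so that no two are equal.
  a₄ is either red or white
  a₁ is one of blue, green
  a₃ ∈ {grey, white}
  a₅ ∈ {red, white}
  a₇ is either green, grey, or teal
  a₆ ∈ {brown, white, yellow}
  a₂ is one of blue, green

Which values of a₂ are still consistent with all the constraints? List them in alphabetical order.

blue, green

a₁ and a₂ between them cover only {blue, green} — a naked pair. Remove those values from a₇.
The 2 variables a₄ and a₅ are confined to {red, white}, which locks those values in; drop them from a₃, a₆.
a₃'s domain is down to {grey}, so a₃ = grey. Strike grey from a₇.
a₇'s domain is down to {teal}, so a₇ = teal.
No further eliminations apply; a₂ can still be any of blue, green.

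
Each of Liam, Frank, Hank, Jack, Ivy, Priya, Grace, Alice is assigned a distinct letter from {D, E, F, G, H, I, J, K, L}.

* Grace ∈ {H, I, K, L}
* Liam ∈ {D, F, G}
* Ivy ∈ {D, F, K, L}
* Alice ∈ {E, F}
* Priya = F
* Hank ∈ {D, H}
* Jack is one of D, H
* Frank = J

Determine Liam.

G

Frank must be J (only option left).
Priya has just one choice, so Priya = F. Strike F from Liam, Ivy, Alice.
Alice must be E (only option left).
Hank and Jack share exactly the 2 values {D, H}; by pigeonhole those values go to them, so strike D, H from Liam, Ivy, Grace.
So Liam = G.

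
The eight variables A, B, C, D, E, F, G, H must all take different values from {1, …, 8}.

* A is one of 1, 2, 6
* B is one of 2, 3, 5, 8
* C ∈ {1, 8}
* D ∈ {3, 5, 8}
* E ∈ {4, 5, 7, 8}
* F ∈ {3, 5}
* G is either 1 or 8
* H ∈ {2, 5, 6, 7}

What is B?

2

The 8 variables draw from only 8 values {1, 2, 3, 4, 5, 6, 7, 8}, so each is used; only E can be 4, hence E = 4.
The 7 still-open variables draw from only 7 values {1, 2, 3, 5, 6, 7, 8}, so each is used; only H can be 7, hence H = 7.
Among the 6 still-open variables, 6 fits only A (and all 6 values in {1, 2, 3, 5, 6, 8} must be used), so A = 6.
The 5 still-open variables draw from only 5 values {1, 2, 3, 5, 8}, so each is used; only B can be 2, hence B = 2.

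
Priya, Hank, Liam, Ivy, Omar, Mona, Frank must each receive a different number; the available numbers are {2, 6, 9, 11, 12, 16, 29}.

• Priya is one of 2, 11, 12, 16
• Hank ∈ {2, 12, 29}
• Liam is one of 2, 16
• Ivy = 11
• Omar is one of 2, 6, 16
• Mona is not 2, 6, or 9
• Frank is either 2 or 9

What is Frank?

Ivy must be 11 (only option left). So Priya, Mona can't be 11.
The 6 still-open variables draw from only 6 values {2, 6, 9, 12, 16, 29}, so each is used; only Omar can be 6, hence Omar = 6.
The 5 still-open variables together cover exactly {2, 9, 12, 16, 29} — 5 values for 5 variables — and 9 appears only in Frank's list, so Frank = 9.

9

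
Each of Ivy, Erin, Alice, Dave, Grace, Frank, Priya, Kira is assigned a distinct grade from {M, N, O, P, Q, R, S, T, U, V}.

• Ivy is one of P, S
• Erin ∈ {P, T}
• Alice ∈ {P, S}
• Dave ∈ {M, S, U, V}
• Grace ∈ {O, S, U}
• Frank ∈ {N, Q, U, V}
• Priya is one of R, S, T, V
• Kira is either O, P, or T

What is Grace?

The 2 variables Ivy and Alice are confined to {P, S}, which locks those values in; drop them from Erin, Dave, Grace, Priya, Kira.
That leaves Erin = T. Eliminate T elsewhere: Priya, Kira.
That leaves Kira = O. Remove O from Grace.
So Grace = U.

U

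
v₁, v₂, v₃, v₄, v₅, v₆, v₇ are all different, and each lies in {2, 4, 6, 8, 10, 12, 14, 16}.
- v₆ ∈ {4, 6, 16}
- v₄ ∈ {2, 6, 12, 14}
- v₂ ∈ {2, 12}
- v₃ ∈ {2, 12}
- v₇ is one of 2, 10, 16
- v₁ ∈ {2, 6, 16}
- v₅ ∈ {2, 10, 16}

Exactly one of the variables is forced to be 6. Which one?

v₁

The 7 variables together cover exactly {2, 4, 6, 10, 12, 14, 16} — 7 values for 7 variables — and 4 appears only in v₆'s list, so v₆ = 4.
Among the 6 still-open variables, 14 fits only v₄ (and all 6 values in {2, 6, 10, 12, 14, 16} must be used), so v₄ = 14.
The 5 still-open variables together cover exactly {2, 6, 10, 12, 16} — 5 values for 5 variables — and 6 appears only in v₁'s list, so v₁ = 6.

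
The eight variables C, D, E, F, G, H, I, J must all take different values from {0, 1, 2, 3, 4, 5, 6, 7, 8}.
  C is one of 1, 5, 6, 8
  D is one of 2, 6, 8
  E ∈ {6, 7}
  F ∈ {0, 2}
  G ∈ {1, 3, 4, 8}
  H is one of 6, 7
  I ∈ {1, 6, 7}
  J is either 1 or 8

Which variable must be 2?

D

The 2 variables E and H are confined to {6, 7}, which locks those values in; drop them from C, D, I.
I's domain is down to {1}, so I = 1. Eliminate 1 elsewhere: C, G, J.
J's domain is down to {8}, so J = 8. Eliminate 8 elsewhere: C, D, G.
So 2 goes to D.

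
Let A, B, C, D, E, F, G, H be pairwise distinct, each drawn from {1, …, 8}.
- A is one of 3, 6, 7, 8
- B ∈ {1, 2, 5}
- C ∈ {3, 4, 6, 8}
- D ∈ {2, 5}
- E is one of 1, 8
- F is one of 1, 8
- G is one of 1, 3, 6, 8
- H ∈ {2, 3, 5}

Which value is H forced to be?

Among the 8 variables, 4 fits only C (and all 8 values in {1, 2, 3, 4, 5, 6, 7, 8} must be used), so C = 4.
The 7 still-open variables together cover exactly {1, 2, 3, 5, 6, 7, 8} — 7 values for 7 variables — and 7 appears only in A's list, so A = 7.
The 6 still-open variables together cover exactly {1, 2, 3, 5, 6, 8} — 6 values for 6 variables — and 6 appears only in G's list, so G = 6.
Among the 5 still-open variables, 3 fits only H (and all 5 values in {1, 2, 3, 5, 8} must be used), so H = 3.

3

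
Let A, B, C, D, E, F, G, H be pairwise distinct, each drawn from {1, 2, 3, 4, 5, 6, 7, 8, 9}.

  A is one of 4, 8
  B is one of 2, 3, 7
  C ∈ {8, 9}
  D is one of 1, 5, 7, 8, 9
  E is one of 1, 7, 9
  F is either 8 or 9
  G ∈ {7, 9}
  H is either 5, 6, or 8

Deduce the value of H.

C and F between them cover only {8, 9} — a naked pair. Remove those values from A, D, E, G, H.
A must be 4 (only option left).
That leaves G = 7. Strike 7 from B, D, E.
E must be 1 (only option left). Remove 1 from D.
D must be 5 (only option left). Strike 5 from H.
So H = 6.

6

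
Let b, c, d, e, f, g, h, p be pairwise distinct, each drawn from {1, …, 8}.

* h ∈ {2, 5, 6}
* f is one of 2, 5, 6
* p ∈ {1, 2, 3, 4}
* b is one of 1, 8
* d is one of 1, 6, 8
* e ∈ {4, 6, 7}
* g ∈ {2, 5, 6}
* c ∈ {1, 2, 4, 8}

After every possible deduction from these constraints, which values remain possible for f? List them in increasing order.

Among the 8 variables, 3 fits only p (and all 8 values in {1, 2, 3, 4, 5, 6, 7, 8} must be used), so p = 3.
Among the 7 still-open variables, 7 fits only e (and all 7 values in {1, 2, 4, 5, 6, 7, 8} must be used), so e = 7.
The 6 still-open variables draw from only 6 values {1, 2, 4, 5, 6, 8}, so each is used; only c can be 4, hence c = 4.
The 3 variables f, g, h are confined to {2, 5, 6}, which locks those values in; drop them from d.
No further eliminations apply; f can still be any of 2, 5, 6.

2, 5, 6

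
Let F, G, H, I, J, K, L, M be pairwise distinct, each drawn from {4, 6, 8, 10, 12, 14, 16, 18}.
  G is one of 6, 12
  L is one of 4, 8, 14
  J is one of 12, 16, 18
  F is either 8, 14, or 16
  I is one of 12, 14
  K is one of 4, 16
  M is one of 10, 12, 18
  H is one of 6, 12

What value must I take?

14

The 8 variables draw from only 8 values {4, 6, 8, 10, 12, 14, 16, 18}, so each is used; only M can be 10, hence M = 10.
The 7 still-open variables draw from only 7 values {4, 6, 8, 12, 14, 16, 18}, so each is used; only J can be 18, hence J = 18.
G and H share exactly the 2 values {6, 12}; by pigeonhole those values go to them, so strike 6, 12 from I.
So I = 14.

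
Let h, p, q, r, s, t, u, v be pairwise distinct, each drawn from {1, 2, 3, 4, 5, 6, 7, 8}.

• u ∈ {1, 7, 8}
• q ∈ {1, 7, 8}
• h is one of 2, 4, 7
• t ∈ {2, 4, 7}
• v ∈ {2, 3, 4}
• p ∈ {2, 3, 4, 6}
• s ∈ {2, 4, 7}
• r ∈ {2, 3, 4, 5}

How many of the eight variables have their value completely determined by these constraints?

3

Among the 8 variables, 5 fits only r (and all 8 values in {1, 2, 3, 4, 5, 6, 7, 8} must be used), so r = 5.
The 7 still-open variables together cover exactly {1, 2, 3, 4, 6, 7, 8} — 7 values for 7 variables — and 6 appears only in p's list, so p = 6.
The 6 still-open variables draw from only 6 values {1, 2, 3, 4, 7, 8}, so each is used; only v can be 3, hence v = 3.
The 3 variables h, s, t are confined to {2, 4, 7}, which locks those values in; drop them from q, u.
Determined: p=6, r=5, v=3. The other variables each still have more than one consistent value. That makes 3.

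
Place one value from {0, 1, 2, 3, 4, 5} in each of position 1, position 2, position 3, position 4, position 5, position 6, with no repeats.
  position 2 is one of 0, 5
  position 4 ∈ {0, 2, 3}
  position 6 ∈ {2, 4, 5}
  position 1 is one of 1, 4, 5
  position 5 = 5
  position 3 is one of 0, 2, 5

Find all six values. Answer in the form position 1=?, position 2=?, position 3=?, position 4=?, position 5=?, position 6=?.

position 1=1, position 2=0, position 3=2, position 4=3, position 5=5, position 6=4

position 5 has just one choice, so position 5 = 5. So position 1, position 2, position 3, position 6 can't be 5.
position 2 has just one choice, so position 2 = 0. Eliminate 0 elsewhere: position 3, position 4.
That leaves position 3 = 2. So position 4, position 6 can't be 2.
position 4 has just one choice, so position 4 = 3.
position 6 has just one choice, so position 6 = 4. Strike 4 from position 1.
position 1 must be 1 (only option left).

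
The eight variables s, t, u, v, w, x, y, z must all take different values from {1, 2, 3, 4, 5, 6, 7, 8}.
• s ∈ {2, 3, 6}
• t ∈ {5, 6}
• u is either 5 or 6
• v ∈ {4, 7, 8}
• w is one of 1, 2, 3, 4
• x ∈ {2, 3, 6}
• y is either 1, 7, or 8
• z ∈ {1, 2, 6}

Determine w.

4

t and u between them cover only {5, 6} — a naked pair. Remove those values from s, x, z.
The 2 variables s and x are confined to {2, 3}, which locks those values in; drop them from w, z.
z has just one choice, so z = 1. Remove 1 from w, y.
So w = 4.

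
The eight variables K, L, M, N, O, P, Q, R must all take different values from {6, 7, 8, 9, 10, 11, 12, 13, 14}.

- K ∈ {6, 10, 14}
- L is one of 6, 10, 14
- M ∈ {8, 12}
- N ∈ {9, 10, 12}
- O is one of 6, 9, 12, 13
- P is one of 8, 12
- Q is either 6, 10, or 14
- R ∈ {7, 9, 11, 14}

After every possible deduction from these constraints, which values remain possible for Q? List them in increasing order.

6, 10, 14

M and P between them cover only {8, 12} — a naked pair. Remove those values from N, O.
K, L, Q share exactly the 3 values {6, 10, 14}; by pigeonhole those values go to them, so strike 6, 10, 14 from N, O, R.
N must be 9 (only option left). So O, R can't be 9.
O has just one choice, so O = 13.
No further eliminations apply; Q can still be any of 6, 10, 14.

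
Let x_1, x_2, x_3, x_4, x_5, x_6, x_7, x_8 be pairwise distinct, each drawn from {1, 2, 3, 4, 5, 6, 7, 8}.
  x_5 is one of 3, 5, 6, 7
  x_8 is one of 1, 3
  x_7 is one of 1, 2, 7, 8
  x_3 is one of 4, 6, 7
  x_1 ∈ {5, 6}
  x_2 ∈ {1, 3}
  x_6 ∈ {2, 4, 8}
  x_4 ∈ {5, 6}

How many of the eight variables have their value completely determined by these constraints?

2

x_1 and x_4 between them cover only {5, 6} — a naked pair. Remove those values from x_3, x_5.
x_2 and x_8 share exactly the 2 values {1, 3}; by pigeonhole those values go to them, so strike 1, 3 from x_5, x_7.
x_5 has just one choice, so x_5 = 7. Remove 7 from x_3, x_7.
x_3 has just one choice, so x_3 = 4. Eliminate 4 elsewhere: x_6.
Determined: x_3=4, x_5=7. The other variables each still have more than one consistent value. That makes 2.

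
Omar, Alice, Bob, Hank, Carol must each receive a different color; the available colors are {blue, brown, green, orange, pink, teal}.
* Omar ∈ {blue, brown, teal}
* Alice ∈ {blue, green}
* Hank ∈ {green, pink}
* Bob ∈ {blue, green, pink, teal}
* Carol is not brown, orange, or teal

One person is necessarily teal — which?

Bob

The 5 variables together cover exactly {blue, brown, green, pink, teal} — 5 values for 5 variables — and brown appears only in Omar's list, so Omar = brown.
The 4 still-open variables draw from only 4 values {blue, green, pink, teal}, so each is used; only Bob can be teal, hence Bob = teal.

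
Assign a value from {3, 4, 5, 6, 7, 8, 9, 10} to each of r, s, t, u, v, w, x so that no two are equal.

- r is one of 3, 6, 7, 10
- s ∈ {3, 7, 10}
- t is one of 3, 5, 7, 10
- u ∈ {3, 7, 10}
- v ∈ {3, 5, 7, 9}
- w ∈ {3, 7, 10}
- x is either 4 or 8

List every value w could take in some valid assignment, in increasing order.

3, 7, 10

s, u, w share exactly the 3 values {3, 7, 10}; by pigeonhole those values go to them, so strike 3, 7, 10 from r, t, v.
r has just one choice, so r = 6.
t must be 5 (only option left). Remove 5 from v.
That leaves v = 9.
No further eliminations apply; w can still be any of 3, 7, 10.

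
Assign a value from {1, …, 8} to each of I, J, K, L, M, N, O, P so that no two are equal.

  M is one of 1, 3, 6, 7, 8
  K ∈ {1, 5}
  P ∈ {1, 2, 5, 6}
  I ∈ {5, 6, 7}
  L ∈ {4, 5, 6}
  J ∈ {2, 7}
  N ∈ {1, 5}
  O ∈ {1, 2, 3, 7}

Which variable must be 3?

O

The 8 variables together cover exactly {1, 2, 3, 4, 5, 6, 7, 8} — 8 values for 8 variables — and 4 appears only in L's list, so L = 4.
The 7 still-open variables together cover exactly {1, 2, 3, 5, 6, 7, 8} — 7 values for 7 variables — and 8 appears only in M's list, so M = 8.
Among the 6 still-open variables, 3 fits only O (and all 6 values in {1, 2, 3, 5, 6, 7} must be used), so O = 3.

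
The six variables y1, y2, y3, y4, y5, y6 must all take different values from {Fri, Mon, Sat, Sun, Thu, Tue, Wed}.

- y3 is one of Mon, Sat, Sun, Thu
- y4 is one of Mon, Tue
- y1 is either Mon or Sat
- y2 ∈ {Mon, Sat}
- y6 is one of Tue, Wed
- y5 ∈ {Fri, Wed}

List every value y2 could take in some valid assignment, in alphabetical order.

y1 and y2 share exactly the 2 values {Mon, Sat}; by pigeonhole those values go to them, so strike Mon, Sat from y3, y4.
That leaves y4 = Tue. Eliminate Tue elsewhere: y6.
That leaves y6 = Wed. So y5 can't be Wed.
y5's domain is down to {Fri}, so y5 = Fri.
No further eliminations apply; y2 can still be any of Mon, Sat.

Mon, Sat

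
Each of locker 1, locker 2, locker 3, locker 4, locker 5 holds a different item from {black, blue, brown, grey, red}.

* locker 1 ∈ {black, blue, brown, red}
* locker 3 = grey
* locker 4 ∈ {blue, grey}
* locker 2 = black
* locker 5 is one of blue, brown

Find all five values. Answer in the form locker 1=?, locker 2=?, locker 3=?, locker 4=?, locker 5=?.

locker 2 must be black (only option left). So locker 1 can't be black.
That leaves locker 3 = grey. Strike grey from locker 4.
locker 4 must be blue (only option left). So locker 1, locker 5 can't be blue.
That leaves locker 5 = brown. Eliminate brown elsewhere: locker 1.
That leaves locker 1 = red.

locker 1=red, locker 2=black, locker 3=grey, locker 4=blue, locker 5=brown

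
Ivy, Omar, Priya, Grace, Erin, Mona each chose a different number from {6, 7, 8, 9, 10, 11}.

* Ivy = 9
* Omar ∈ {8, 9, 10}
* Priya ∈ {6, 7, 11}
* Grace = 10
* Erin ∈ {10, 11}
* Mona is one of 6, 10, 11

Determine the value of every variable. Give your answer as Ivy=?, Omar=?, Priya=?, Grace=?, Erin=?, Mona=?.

Ivy=9, Omar=8, Priya=7, Grace=10, Erin=11, Mona=6

Ivy must be 9 (only option left). Eliminate 9 elsewhere: Omar.
That leaves Grace = 10. Strike 10 from Omar, Erin, Mona.
Erin must be 11 (only option left). So Priya, Mona can't be 11.
Mona must be 6 (only option left). Eliminate 6 elsewhere: Priya.
Omar must be 8 (only option left).
Priya must be 7 (only option left).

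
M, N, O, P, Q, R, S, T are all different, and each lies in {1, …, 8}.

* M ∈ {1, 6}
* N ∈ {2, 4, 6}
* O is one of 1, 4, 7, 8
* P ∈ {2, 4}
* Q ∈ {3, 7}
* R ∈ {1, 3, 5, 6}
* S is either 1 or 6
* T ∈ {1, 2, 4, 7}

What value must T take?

Among the 8 variables, 5 fits only R (and all 8 values in {1, 2, 3, 4, 5, 6, 7, 8} must be used), so R = 5.
The 7 still-open variables together cover exactly {1, 2, 3, 4, 6, 7, 8} — 7 values for 7 variables — and 3 appears only in Q's list, so Q = 3.
The 6 still-open variables draw from only 6 values {1, 2, 4, 6, 7, 8}, so each is used; only O can be 8, hence O = 8.
The 5 still-open variables draw from only 5 values {1, 2, 4, 6, 7}, so each is used; only T can be 7, hence T = 7.

7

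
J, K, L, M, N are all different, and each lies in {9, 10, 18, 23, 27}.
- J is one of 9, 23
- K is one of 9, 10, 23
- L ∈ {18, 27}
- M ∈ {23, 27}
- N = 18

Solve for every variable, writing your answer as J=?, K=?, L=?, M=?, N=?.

N must be 18 (only option left). So L can't be 18.
L must be 27 (only option left). Eliminate 27 elsewhere: M.
M has just one choice, so M = 23. So J, K can't be 23.
J must be 9 (only option left). So K can't be 9.
That leaves K = 10.

J=9, K=10, L=27, M=23, N=18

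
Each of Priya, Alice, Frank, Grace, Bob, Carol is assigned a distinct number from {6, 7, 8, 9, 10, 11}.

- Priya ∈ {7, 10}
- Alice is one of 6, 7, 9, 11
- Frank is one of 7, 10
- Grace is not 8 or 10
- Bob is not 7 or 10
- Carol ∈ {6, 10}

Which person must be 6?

Carol

Among the 6 variables, 8 fits only Bob (and all 6 values in {6, 7, 8, 9, 10, 11} must be used), so Bob = 8.
The 2 variables Priya and Frank are confined to {7, 10}, which locks those values in; drop them from Alice, Grace, Carol.
So 6 goes to Carol.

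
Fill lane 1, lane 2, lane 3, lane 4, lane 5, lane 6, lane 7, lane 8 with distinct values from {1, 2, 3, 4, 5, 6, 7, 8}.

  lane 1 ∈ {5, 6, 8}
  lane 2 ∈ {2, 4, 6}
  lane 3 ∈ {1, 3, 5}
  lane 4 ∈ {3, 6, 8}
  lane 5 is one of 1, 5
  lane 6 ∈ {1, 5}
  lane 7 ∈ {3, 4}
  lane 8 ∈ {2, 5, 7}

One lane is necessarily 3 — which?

lane 3

The 8 variables draw from only 8 values {1, 2, 3, 4, 5, 6, 7, 8}, so each is used; only lane 8 can be 7, hence lane 8 = 7.
The 7 still-open variables draw from only 7 values {1, 2, 3, 4, 5, 6, 8}, so each is used; only lane 2 can be 2, hence lane 2 = 2.
The 6 still-open variables draw from only 6 values {1, 3, 4, 5, 6, 8}, so each is used; only lane 7 can be 4, hence lane 7 = 4.
lane 5 and lane 6 share exactly the 2 values {1, 5}; by pigeonhole those values go to them, so strike 1, 5 from lane 1, lane 3.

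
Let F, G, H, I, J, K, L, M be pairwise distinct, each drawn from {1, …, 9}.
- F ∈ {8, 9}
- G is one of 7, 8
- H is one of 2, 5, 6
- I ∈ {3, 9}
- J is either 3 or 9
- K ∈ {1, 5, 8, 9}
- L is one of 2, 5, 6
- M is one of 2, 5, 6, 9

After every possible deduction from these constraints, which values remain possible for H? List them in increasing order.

2, 5, 6

Among the 8 variables, 1 fits only K (and all 8 values in {1, 2, 3, 5, 6, 7, 8, 9} must be used), so K = 1.
The 7 still-open variables together cover exactly {2, 3, 5, 6, 7, 8, 9} — 7 values for 7 variables — and 7 appears only in G's list, so G = 7.
The 6 still-open variables together cover exactly {2, 3, 5, 6, 8, 9} — 6 values for 6 variables — and 8 appears only in F's list, so F = 8.
I and J share exactly the 2 values {3, 9}; by pigeonhole those values go to them, so strike 3, 9 from M.
No further eliminations apply; H can still be any of 2, 5, 6.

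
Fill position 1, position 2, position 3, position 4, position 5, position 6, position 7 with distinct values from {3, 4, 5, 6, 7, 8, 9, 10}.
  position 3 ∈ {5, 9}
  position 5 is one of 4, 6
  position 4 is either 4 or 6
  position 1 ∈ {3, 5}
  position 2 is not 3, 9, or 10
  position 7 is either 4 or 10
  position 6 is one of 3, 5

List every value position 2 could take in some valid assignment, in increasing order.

7, 8

position 1 and position 6 share exactly the 2 values {3, 5}; by pigeonhole those values go to them, so strike 3, 5 from position 2, position 3.
position 3 has just one choice, so position 3 = 9.
position 4 and position 5 share exactly the 2 values {4, 6}; by pigeonhole those values go to them, so strike 4, 6 from position 2, position 7.
position 7 has just one choice, so position 7 = 10.
No further eliminations apply; position 2 can still be any of 7, 8.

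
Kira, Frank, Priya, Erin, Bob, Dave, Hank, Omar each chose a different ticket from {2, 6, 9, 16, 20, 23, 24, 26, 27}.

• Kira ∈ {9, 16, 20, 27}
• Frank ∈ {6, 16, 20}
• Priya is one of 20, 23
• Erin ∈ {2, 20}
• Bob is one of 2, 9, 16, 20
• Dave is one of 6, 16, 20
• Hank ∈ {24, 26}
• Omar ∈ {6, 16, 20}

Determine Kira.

Frank, Dave, Omar share exactly the 3 values {6, 16, 20}; by pigeonhole those values go to them, so strike 6, 16, 20 from Kira, Priya, Erin, Bob.
That leaves Priya = 23.
That leaves Erin = 2. Remove 2 from Bob.
Bob's domain is down to {9}, so Bob = 9. Remove 9 from Kira.
So Kira = 27.

27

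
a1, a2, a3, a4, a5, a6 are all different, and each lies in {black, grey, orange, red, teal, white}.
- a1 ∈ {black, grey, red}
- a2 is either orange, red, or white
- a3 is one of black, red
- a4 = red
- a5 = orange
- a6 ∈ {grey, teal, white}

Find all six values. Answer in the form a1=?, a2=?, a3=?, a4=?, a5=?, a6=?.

a1=grey, a2=white, a3=black, a4=red, a5=orange, a6=teal

a4 must be red (only option left). Strike red from a1, a2, a3.
a5 must be orange (only option left). Strike orange from a2.
a2's domain is down to {white}, so a2 = white. Strike white from a6.
a3 has just one choice, so a3 = black. Strike black from a1.
a1 must be grey (only option left). So a6 can't be grey.
a6 has just one choice, so a6 = teal.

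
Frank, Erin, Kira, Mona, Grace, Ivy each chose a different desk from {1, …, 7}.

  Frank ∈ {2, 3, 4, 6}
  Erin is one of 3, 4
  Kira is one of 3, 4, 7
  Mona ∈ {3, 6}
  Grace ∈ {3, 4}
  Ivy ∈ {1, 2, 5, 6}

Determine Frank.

Erin and Grace share exactly the 2 values {3, 4}; by pigeonhole those values go to them, so strike 3, 4 from Frank, Kira, Mona.
Kira's domain is down to {7}, so Kira = 7.
Mona must be 6 (only option left). So Frank, Ivy can't be 6.
So Frank = 2.

2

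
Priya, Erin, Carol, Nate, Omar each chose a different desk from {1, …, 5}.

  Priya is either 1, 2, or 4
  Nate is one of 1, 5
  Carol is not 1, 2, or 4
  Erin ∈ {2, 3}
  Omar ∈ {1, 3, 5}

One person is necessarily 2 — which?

Erin

The 5 variables draw from only 5 values {1, 2, 3, 4, 5}, so each is used; only Priya can be 4, hence Priya = 4.
The 4 still-open variables draw from only 4 values {1, 2, 3, 5}, so each is used; only Erin can be 2, hence Erin = 2.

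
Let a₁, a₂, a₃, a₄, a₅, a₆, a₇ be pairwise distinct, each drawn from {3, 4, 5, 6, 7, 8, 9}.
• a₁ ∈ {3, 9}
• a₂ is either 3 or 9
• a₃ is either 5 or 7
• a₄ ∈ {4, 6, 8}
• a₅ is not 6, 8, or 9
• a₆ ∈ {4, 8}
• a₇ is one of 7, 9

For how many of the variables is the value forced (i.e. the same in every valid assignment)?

The 7 variables draw from only 7 values {3, 4, 5, 6, 7, 8, 9}, so each is used; only a₄ can be 6, hence a₄ = 6.
The 6 still-open variables together cover exactly {3, 4, 5, 7, 8, 9} — 6 values for 6 variables — and 8 appears only in a₆'s list, so a₆ = 8.
Among the 5 still-open variables, 4 fits only a₅ (and all 5 values in {3, 4, 5, 7, 9} must be used), so a₅ = 4.
Among the 4 still-open variables, 5 fits only a₃ (and all 4 values in {3, 5, 7, 9} must be used), so a₃ = 5.
The 3 still-open variables together cover exactly {3, 7, 9} — 3 values for 3 variables — and 7 appears only in a₇'s list, so a₇ = 7.
Determined: a₃=5, a₄=6, a₅=4, a₆=8, a₇=7. The other variables each still have more than one consistent value. That makes 5.

5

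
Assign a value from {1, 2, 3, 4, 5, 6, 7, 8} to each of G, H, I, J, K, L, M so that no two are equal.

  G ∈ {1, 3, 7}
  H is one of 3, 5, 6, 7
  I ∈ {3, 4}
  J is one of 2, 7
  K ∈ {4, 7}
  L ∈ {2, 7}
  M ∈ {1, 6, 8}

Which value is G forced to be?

1

The 2 variables J and L are confined to {2, 7}, which locks those values in; drop them from G, H, K.
K's domain is down to {4}, so K = 4. Eliminate 4 elsewhere: I.
I's domain is down to {3}, so I = 3. Eliminate 3 elsewhere: G, H.
So G = 1.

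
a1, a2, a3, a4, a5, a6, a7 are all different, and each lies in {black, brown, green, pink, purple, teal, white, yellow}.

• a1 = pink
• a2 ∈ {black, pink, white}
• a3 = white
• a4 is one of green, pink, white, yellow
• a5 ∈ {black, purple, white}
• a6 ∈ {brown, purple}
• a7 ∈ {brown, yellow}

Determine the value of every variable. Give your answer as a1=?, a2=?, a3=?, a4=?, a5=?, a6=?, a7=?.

a1=pink, a2=black, a3=white, a4=green, a5=purple, a6=brown, a7=yellow

a1 has just one choice, so a1 = pink. Strike pink from a2, a4.
a3's domain is down to {white}, so a3 = white. Eliminate white elsewhere: a2, a4, a5.
a2's domain is down to {black}, so a2 = black. Remove black from a5.
a5's domain is down to {purple}, so a5 = purple. Remove purple from a6.
a6 has just one choice, so a6 = brown. Strike brown from a7.
a7's domain is down to {yellow}, so a7 = yellow. Eliminate yellow elsewhere: a4.
a4 has just one choice, so a4 = green.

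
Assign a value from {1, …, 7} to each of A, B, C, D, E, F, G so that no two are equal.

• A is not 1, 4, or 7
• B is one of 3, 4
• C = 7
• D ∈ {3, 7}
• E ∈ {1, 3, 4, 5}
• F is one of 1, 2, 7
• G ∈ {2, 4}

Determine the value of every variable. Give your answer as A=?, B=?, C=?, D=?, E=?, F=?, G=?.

A=6, B=4, C=7, D=3, E=5, F=1, G=2

C has just one choice, so C = 7. Remove 7 from D, F.
That leaves D = 3. Eliminate 3 elsewhere: A, B, E.
That leaves B = 4. Strike 4 from E, G.
G's domain is down to {2}, so G = 2. So A, F can't be 2.
F has just one choice, so F = 1. Remove 1 from E.
E must be 5 (only option left). Eliminate 5 elsewhere: A.
A must be 6 (only option left).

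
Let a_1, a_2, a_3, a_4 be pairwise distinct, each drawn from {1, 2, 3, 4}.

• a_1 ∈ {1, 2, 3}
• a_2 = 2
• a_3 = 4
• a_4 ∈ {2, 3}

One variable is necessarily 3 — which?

a_2 has just one choice, so a_2 = 2. Eliminate 2 elsewhere: a_1, a_4.
So 3 goes to a_4.

a_4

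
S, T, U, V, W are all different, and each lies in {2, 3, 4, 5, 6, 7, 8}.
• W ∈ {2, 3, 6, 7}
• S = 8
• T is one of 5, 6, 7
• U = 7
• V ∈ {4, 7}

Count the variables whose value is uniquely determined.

S's domain is down to {8}, so S = 8.
That leaves U = 7. Eliminate 7 elsewhere: T, V, W.
V has just one choice, so V = 4.
Determined: S=8, U=7, V=4. The other variables each still have more than one consistent value. That makes 3.

3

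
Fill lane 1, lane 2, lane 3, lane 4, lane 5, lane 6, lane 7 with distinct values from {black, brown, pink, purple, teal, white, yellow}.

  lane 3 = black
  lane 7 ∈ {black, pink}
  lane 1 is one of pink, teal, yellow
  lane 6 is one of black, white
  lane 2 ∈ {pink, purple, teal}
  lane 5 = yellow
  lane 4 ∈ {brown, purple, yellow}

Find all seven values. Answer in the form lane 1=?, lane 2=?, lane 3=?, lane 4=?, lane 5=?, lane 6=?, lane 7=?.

lane 3 has just one choice, so lane 3 = black. Strike black from lane 6, lane 7.
lane 5 must be yellow (only option left). Eliminate yellow elsewhere: lane 1, lane 4.
lane 6's domain is down to {white}, so lane 6 = white.
lane 7's domain is down to {pink}, so lane 7 = pink. Eliminate pink elsewhere: lane 1, lane 2.
lane 1's domain is down to {teal}, so lane 1 = teal. Eliminate teal elsewhere: lane 2.
lane 2's domain is down to {purple}, so lane 2 = purple. So lane 4 can't be purple.
lane 4's domain is down to {brown}, so lane 4 = brown.

lane 1=teal, lane 2=purple, lane 3=black, lane 4=brown, lane 5=yellow, lane 6=white, lane 7=pink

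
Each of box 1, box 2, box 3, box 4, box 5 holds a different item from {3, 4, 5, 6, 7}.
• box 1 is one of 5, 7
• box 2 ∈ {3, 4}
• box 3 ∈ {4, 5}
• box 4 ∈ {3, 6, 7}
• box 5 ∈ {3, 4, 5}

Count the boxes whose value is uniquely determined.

2

Among the 5 variables, 6 fits only box 4 (and all 5 values in {3, 4, 5, 6, 7} must be used), so box 4 = 6.
The 4 still-open variables draw from only 4 values {3, 4, 5, 7}, so each is used; only box 1 can be 7, hence box 1 = 7.
Determined: box 1=7, box 4=6. The other boxes each still have more than one consistent value. That makes 2.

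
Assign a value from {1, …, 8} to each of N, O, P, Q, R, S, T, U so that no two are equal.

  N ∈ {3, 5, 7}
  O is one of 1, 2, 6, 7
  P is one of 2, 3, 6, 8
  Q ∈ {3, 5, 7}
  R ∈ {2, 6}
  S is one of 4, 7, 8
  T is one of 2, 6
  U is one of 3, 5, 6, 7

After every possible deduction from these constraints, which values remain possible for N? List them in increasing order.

3, 5, 7

The 8 variables together cover exactly {1, 2, 3, 4, 5, 6, 7, 8} — 8 values for 8 variables — and 1 appears only in O's list, so O = 1.
The 7 still-open variables together cover exactly {2, 3, 4, 5, 6, 7, 8} — 7 values for 7 variables — and 4 appears only in S's list, so S = 4.
Among the 6 still-open variables, 8 fits only P (and all 6 values in {2, 3, 5, 6, 7, 8} must be used), so P = 8.
The 2 variables R and T are confined to {2, 6}, which locks those values in; drop them from U.
No further eliminations apply; N can still be any of 3, 5, 7.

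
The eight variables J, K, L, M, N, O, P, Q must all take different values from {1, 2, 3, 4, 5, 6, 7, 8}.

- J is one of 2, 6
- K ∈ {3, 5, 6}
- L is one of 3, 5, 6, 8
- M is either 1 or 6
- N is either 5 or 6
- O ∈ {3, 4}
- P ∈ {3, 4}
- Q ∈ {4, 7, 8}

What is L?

The 8 variables together cover exactly {1, 2, 3, 4, 5, 6, 7, 8} — 8 values for 8 variables — and 1 appears only in M's list, so M = 1.
The 7 still-open variables together cover exactly {2, 3, 4, 5, 6, 7, 8} — 7 values for 7 variables — and 2 appears only in J's list, so J = 2.
Among the 6 still-open variables, 7 fits only Q (and all 6 values in {3, 4, 5, 6, 7, 8} must be used), so Q = 7.
Among the 5 still-open variables, 8 fits only L (and all 5 values in {3, 4, 5, 6, 8} must be used), so L = 8.

8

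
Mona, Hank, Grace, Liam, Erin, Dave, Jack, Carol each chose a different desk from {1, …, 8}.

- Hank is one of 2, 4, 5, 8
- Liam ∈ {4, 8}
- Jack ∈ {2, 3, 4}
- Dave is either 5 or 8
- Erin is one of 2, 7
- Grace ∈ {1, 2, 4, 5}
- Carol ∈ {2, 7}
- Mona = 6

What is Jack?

3

Mona's domain is down to {6}, so Mona = 6.
The 7 still-open variables draw from only 7 values {1, 2, 3, 4, 5, 7, 8}, so each is used; only Grace can be 1, hence Grace = 1.
Among the 6 still-open variables, 3 fits only Jack (and all 6 values in {2, 3, 4, 5, 7, 8} must be used), so Jack = 3.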